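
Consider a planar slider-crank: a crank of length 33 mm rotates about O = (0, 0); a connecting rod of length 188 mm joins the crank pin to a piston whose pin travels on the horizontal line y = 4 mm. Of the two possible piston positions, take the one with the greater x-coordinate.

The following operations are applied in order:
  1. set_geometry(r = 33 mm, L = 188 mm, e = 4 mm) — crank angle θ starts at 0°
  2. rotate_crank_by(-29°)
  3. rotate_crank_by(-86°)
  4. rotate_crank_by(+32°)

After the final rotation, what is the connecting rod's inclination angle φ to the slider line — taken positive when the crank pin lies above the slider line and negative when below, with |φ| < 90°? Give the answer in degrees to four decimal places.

-11.2739

set_geometry: r = 33 mm, L = 188 mm, e = 4 mm; θ ← 0°
rotate_crank_by(-29°): θ ← 0° -29° = -29°
rotate_crank_by(-86°): θ ← -29° -86° = -115°
rotate_crank_by(+32°): θ ← -115° +32° = -83°
crank pin P = (r cos θ, r sin θ) = (4.021688, -32.754023)
h = r sin θ − e = -32.754023 − 4 = -36.754023
sin φ = h / L = -36.754023 / 188 = -0.19550012
φ = arcsin(-0.19550012) = -11.273941°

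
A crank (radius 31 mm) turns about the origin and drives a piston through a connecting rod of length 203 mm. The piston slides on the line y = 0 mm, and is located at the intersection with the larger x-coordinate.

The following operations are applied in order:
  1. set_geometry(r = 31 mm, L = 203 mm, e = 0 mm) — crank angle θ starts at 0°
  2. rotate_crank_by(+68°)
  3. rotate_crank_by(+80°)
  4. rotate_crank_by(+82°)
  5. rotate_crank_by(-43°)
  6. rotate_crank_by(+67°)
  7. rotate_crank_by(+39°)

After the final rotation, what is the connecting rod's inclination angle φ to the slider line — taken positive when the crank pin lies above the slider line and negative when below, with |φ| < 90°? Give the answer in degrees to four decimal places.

-8.0808

set_geometry: r = 31 mm, L = 203 mm, e = 0 mm; θ ← 0°
rotate_crank_by(+68°): θ ← 0° +68° = 68°
rotate_crank_by(+80°): θ ← 68° +80° = 148°
rotate_crank_by(+82°): θ ← 148° +82° = 230°
rotate_crank_by(-43°): θ ← 230° -43° = 187°
rotate_crank_by(+67°): θ ← 187° +67° = 254°
rotate_crank_by(+39°): θ ← 254° +39° = 293°
crank pin P = (r cos θ, r sin θ) = (12.112665, -28.535650)
h = r sin θ − e = -28.535650 − 0 = -28.535650
sin φ = h / L = -28.535650 / 203 = -0.14056971
φ = arcsin(-0.14056971) = -8.080814°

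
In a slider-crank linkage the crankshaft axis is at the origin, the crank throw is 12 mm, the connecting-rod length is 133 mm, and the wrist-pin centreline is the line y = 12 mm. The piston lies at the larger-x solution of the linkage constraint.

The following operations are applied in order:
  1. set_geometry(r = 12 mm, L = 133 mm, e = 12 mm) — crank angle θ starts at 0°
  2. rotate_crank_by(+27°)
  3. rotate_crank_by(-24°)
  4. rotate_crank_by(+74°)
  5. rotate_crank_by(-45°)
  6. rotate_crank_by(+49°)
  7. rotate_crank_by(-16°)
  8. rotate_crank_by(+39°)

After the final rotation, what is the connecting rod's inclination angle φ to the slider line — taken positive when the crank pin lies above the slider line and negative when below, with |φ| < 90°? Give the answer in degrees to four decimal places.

set_geometry: r = 12 mm, L = 133 mm, e = 12 mm; θ ← 0°
rotate_crank_by(+27°): θ ← 0° +27° = 27°
rotate_crank_by(-24°): θ ← 27° -24° = 3°
rotate_crank_by(+74°): θ ← 3° +74° = 77°
rotate_crank_by(-45°): θ ← 77° -45° = 32°
rotate_crank_by(+49°): θ ← 32° +49° = 81°
rotate_crank_by(-16°): θ ← 81° -16° = 65°
rotate_crank_by(+39°): θ ← 65° +39° = 104°
crank pin P = (r cos θ, r sin θ) = (-2.903063, 11.643549)
h = r sin θ − e = 11.643549 − 12 = -0.356451
sin φ = h / L = -0.356451 / 133 = -0.00268008
φ = arcsin(-0.00268008) = -0.153558°

-0.1536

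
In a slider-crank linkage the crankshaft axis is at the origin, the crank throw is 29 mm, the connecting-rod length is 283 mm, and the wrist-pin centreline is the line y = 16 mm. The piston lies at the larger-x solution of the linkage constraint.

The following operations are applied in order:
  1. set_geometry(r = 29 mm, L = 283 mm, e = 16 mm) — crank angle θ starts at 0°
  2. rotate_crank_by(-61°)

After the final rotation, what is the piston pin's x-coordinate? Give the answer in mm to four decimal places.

set_geometry: r = 29 mm, L = 283 mm, e = 16 mm; θ ← 0°
rotate_crank_by(-61°): θ ← 0° -61° = -61°
crank pin P = (r cos θ, r sin θ) = (14.059479, -25.363972)
h = r sin θ − e = -25.363972 − 16 = -41.363972
x = r cos θ + √(L² − h²) = 14.059479 + √(80089.0 − 1710.9781) = 14.059479 + 279.960751 = 294.020230

294.0202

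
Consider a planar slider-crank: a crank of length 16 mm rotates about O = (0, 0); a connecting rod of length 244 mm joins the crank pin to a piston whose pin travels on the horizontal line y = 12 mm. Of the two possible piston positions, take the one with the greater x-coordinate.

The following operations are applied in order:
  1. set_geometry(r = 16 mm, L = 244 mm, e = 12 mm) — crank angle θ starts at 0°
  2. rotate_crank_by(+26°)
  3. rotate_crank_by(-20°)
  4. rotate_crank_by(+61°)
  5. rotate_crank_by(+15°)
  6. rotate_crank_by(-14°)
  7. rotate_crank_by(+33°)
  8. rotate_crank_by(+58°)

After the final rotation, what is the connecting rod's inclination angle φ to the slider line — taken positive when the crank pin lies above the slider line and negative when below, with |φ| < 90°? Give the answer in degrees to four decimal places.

-1.4716

set_geometry: r = 16 mm, L = 244 mm, e = 12 mm; θ ← 0°
rotate_crank_by(+26°): θ ← 0° +26° = 26°
rotate_crank_by(-20°): θ ← 26° -20° = 6°
rotate_crank_by(+61°): θ ← 6° +61° = 67°
rotate_crank_by(+15°): θ ← 67° +15° = 82°
rotate_crank_by(-14°): θ ← 82° -14° = 68°
rotate_crank_by(+33°): θ ← 68° +33° = 101°
rotate_crank_by(+58°): θ ← 101° +58° = 159°
crank pin P = (r cos θ, r sin θ) = (-14.937287, 5.733887)
h = r sin θ − e = 5.733887 − 12 = -6.266113
sin φ = h / L = -6.266113 / 244 = -0.02568079
φ = arcsin(-0.02568079) = -1.471563°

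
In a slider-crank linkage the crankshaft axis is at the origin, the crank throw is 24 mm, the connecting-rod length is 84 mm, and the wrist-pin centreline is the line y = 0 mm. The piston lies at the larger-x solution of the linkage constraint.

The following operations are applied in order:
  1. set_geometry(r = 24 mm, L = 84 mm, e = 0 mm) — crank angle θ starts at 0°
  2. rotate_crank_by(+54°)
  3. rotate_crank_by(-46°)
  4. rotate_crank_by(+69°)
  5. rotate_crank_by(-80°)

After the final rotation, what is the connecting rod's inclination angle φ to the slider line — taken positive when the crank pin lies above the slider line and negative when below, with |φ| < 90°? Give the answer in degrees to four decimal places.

set_geometry: r = 24 mm, L = 84 mm, e = 0 mm; θ ← 0°
rotate_crank_by(+54°): θ ← 0° +54° = 54°
rotate_crank_by(-46°): θ ← 54° -46° = 8°
rotate_crank_by(+69°): θ ← 8° +69° = 77°
rotate_crank_by(-80°): θ ← 77° -80° = -3°
crank pin P = (r cos θ, r sin θ) = (23.967109, -1.256063)
h = r sin θ − e = -1.256063 − 0 = -1.256063
sin φ = h / L = -1.256063 / 84 = -0.01495313
φ = arcsin(-0.01495313) = -0.856783°

-0.8568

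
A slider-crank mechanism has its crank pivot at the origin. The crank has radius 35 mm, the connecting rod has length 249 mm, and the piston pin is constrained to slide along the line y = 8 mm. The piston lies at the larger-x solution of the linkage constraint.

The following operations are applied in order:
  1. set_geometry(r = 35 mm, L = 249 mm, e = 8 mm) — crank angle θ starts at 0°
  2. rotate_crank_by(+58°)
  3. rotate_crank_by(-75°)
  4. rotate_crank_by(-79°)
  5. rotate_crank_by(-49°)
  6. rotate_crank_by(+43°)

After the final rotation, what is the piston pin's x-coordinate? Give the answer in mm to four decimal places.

238.1150

set_geometry: r = 35 mm, L = 249 mm, e = 8 mm; θ ← 0°
rotate_crank_by(+58°): θ ← 0° +58° = 58°
rotate_crank_by(-75°): θ ← 58° -75° = -17°
rotate_crank_by(-79°): θ ← -17° -79° = -96°
rotate_crank_by(-49°): θ ← -96° -49° = -145°
rotate_crank_by(+43°): θ ← -145° +43° = -102°
crank pin P = (r cos θ, r sin θ) = (-7.276909, -34.235166)
h = r sin θ − e = -34.235166 − 8 = -42.235166
x = r cos θ + √(L² − h²) = -7.276909 + √(62001.0 − 1783.8092) = -7.276909 + 245.391913 = 238.115003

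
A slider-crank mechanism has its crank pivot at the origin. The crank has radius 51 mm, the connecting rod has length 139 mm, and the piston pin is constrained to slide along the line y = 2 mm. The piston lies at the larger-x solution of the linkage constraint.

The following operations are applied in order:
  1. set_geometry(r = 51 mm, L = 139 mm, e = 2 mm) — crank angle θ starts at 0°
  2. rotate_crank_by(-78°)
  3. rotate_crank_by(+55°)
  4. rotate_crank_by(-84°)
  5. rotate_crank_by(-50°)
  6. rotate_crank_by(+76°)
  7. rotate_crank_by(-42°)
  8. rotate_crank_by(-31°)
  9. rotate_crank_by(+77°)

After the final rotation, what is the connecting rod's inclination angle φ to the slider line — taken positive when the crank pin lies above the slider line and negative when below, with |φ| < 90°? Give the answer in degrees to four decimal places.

set_geometry: r = 51 mm, L = 139 mm, e = 2 mm; θ ← 0°
rotate_crank_by(-78°): θ ← 0° -78° = -78°
rotate_crank_by(+55°): θ ← -78° +55° = -23°
rotate_crank_by(-84°): θ ← -23° -84° = -107°
rotate_crank_by(-50°): θ ← -107° -50° = -157°
rotate_crank_by(+76°): θ ← -157° +76° = -81°
rotate_crank_by(-42°): θ ← -81° -42° = -123°
rotate_crank_by(-31°): θ ← -123° -31° = -154°
rotate_crank_by(+77°): θ ← -154° +77° = -77°
crank pin P = (r cos θ, r sin θ) = (11.472504, -49.692873)
h = r sin θ − e = -49.692873 − 2 = -51.692873
sin φ = h / L = -51.692873 / 139 = -0.37189117
φ = arcsin(-0.37189117) = -21.832298°

-21.8323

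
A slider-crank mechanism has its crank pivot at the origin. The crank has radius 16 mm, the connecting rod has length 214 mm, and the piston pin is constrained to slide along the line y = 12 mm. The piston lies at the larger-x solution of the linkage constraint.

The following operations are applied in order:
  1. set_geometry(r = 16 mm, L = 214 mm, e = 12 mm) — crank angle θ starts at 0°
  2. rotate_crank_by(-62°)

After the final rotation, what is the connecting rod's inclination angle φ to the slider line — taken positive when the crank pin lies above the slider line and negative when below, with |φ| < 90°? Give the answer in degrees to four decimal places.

set_geometry: r = 16 mm, L = 214 mm, e = 12 mm; θ ← 0°
rotate_crank_by(-62°): θ ← 0° -62° = -62°
crank pin P = (r cos θ, r sin θ) = (7.511545, -14.127161)
h = r sin θ − e = -14.127161 − 12 = -26.127161
sin φ = h / L = -26.127161 / 214 = -0.12208954
φ = arcsin(-0.12208954) = -7.012711°

-7.0127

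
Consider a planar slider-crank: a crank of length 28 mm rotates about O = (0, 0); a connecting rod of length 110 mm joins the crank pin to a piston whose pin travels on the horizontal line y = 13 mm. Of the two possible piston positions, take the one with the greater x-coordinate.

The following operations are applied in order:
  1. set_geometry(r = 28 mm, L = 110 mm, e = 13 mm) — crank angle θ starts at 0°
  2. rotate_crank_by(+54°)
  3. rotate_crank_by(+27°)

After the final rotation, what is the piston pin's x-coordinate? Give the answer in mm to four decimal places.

113.3995

set_geometry: r = 28 mm, L = 110 mm, e = 13 mm; θ ← 0°
rotate_crank_by(+54°): θ ← 0° +54° = 54°
rotate_crank_by(+27°): θ ← 54° +27° = 81°
crank pin P = (r cos θ, r sin θ) = (4.380165, 27.655274)
h = r sin θ − e = 27.655274 − 13 = 14.655274
x = r cos θ + √(L² − h²) = 4.380165 + √(12100.0 − 214.7770) = 4.380165 + 109.019370 = 113.399535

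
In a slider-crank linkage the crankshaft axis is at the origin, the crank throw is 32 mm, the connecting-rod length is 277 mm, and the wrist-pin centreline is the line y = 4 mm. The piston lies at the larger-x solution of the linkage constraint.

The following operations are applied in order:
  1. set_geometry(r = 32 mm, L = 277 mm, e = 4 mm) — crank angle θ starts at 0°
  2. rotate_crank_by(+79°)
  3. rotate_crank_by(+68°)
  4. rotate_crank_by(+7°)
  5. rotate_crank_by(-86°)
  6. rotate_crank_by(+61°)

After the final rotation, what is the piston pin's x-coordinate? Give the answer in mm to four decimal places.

256.0745

set_geometry: r = 32 mm, L = 277 mm, e = 4 mm; θ ← 0°
rotate_crank_by(+79°): θ ← 0° +79° = 79°
rotate_crank_by(+68°): θ ← 79° +68° = 147°
rotate_crank_by(+7°): θ ← 147° +7° = 154°
rotate_crank_by(-86°): θ ← 154° -86° = 68°
rotate_crank_by(+61°): θ ← 68° +61° = 129°
crank pin P = (r cos θ, r sin θ) = (-20.138253, 24.868671)
h = r sin θ − e = 24.868671 − 4 = 20.868671
x = r cos θ + √(L² − h²) = -20.138253 + √(76729.0 − 435.5014) = -20.138253 + 276.212778 = 256.074525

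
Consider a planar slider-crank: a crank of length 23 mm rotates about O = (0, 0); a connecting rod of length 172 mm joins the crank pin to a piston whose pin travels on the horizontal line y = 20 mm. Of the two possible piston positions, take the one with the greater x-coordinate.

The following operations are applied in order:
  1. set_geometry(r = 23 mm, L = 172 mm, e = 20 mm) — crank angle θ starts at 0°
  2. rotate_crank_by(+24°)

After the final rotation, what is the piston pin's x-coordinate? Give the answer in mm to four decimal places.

set_geometry: r = 23 mm, L = 172 mm, e = 20 mm; θ ← 0°
rotate_crank_by(+24°): θ ← 0° +24° = 24°
crank pin P = (r cos θ, r sin θ) = (21.011546, 9.354943)
h = r sin θ − e = 9.354943 − 20 = -10.645057
x = r cos θ + √(L² − h²) = 21.011546 + √(29584.0 − 113.3172) = 21.011546 + 171.670273 = 192.681819

192.6818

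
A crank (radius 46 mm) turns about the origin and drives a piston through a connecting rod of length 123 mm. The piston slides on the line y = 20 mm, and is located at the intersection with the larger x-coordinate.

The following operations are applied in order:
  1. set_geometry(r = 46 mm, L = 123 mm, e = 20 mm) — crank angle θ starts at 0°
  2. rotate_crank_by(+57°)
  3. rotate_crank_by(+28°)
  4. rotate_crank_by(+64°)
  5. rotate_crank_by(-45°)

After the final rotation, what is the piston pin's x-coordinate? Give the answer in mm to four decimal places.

set_geometry: r = 46 mm, L = 123 mm, e = 20 mm; θ ← 0°
rotate_crank_by(+57°): θ ← 0° +57° = 57°
rotate_crank_by(+28°): θ ← 57° +28° = 85°
rotate_crank_by(+64°): θ ← 85° +64° = 149°
rotate_crank_by(-45°): θ ← 149° -45° = 104°
crank pin P = (r cos θ, r sin θ) = (-11.128407, 44.633603)
h = r sin θ − e = 44.633603 − 20 = 24.633603
x = r cos θ + √(L² − h²) = -11.128407 + √(15129.0 − 606.8144) = -11.128407 + 120.508031 = 109.379624

109.3796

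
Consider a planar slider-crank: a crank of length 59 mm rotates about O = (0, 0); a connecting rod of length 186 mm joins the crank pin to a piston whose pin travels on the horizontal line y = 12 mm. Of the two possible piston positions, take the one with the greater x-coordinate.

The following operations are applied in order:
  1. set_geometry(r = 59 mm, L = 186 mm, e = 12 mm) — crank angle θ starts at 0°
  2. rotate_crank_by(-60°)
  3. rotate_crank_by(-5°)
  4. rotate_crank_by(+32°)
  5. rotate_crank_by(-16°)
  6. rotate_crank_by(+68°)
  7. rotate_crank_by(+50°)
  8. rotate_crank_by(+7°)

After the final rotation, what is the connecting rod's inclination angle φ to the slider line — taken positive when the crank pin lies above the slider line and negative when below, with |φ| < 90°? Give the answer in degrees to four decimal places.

14.0794

set_geometry: r = 59 mm, L = 186 mm, e = 12 mm; θ ← 0°
rotate_crank_by(-60°): θ ← 0° -60° = -60°
rotate_crank_by(-5°): θ ← -60° -5° = -65°
rotate_crank_by(+32°): θ ← -65° +32° = -33°
rotate_crank_by(-16°): θ ← -33° -16° = -49°
rotate_crank_by(+68°): θ ← -49° +68° = 19°
rotate_crank_by(+50°): θ ← 19° +50° = 69°
rotate_crank_by(+7°): θ ← 69° +7° = 76°
crank pin P = (r cos θ, r sin θ) = (14.273392, 57.247448)
h = r sin θ − e = 57.247448 − 12 = 45.247448
sin φ = h / L = 45.247448 / 186 = 0.24326585
φ = arcsin(0.24326585) = 14.079374°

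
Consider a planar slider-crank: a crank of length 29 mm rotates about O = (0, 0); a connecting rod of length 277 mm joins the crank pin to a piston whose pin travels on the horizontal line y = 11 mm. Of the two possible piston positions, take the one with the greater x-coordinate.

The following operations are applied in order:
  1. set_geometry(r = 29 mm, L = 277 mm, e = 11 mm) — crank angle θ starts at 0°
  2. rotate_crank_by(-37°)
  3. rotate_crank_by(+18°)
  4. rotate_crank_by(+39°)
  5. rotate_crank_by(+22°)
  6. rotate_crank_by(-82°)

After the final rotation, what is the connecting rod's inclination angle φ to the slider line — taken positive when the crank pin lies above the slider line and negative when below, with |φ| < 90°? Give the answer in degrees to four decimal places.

-6.1428

set_geometry: r = 29 mm, L = 277 mm, e = 11 mm; θ ← 0°
rotate_crank_by(-37°): θ ← 0° -37° = -37°
rotate_crank_by(+18°): θ ← -37° +18° = -19°
rotate_crank_by(+39°): θ ← -19° +39° = 20°
rotate_crank_by(+22°): θ ← 20° +22° = 42°
rotate_crank_by(-82°): θ ← 42° -82° = -40°
crank pin P = (r cos θ, r sin θ) = (22.215289, -18.640841)
h = r sin θ − e = -18.640841 − 11 = -29.640841
sin φ = h / L = -29.640841 / 277 = -0.10700665
φ = arcsin(-0.10700665) = -6.142790°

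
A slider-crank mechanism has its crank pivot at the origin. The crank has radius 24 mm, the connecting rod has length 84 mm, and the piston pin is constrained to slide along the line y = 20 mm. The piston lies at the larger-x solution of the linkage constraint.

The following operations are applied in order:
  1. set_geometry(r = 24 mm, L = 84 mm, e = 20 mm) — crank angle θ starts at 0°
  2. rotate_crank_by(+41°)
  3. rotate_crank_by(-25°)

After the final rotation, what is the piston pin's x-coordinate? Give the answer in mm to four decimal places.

set_geometry: r = 24 mm, L = 84 mm, e = 20 mm; θ ← 0°
rotate_crank_by(+41°): θ ← 0° +41° = 41°
rotate_crank_by(-25°): θ ← 41° -25° = 16°
crank pin P = (r cos θ, r sin θ) = (23.070281, 6.615297)
h = r sin θ − e = 6.615297 − 20 = -13.384703
x = r cos θ + √(L² − h²) = 23.070281 + √(7056.0 − 179.1503) = 23.070281 + 82.926773 = 105.997054

105.9971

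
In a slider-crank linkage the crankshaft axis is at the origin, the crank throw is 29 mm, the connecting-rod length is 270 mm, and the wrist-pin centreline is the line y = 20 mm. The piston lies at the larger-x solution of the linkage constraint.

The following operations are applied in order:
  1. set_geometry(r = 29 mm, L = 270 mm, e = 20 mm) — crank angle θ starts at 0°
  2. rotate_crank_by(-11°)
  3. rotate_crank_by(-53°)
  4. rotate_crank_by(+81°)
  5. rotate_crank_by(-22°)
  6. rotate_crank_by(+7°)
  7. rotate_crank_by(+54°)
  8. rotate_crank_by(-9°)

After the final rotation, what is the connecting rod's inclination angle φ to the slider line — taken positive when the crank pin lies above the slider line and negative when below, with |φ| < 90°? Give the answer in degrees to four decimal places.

set_geometry: r = 29 mm, L = 270 mm, e = 20 mm; θ ← 0°
rotate_crank_by(-11°): θ ← 0° -11° = -11°
rotate_crank_by(-53°): θ ← -11° -53° = -64°
rotate_crank_by(+81°): θ ← -64° +81° = 17°
rotate_crank_by(-22°): θ ← 17° -22° = -5°
rotate_crank_by(+7°): θ ← -5° +7° = 2°
rotate_crank_by(+54°): θ ← 2° +54° = 56°
rotate_crank_by(-9°): θ ← 56° -9° = 47°
crank pin P = (r cos θ, r sin θ) = (19.777952, 21.209257)
h = r sin θ − e = 21.209257 − 20 = 1.209257
sin φ = h / L = 1.209257 / 270 = 0.00447873
φ = arcsin(0.00447873) = 0.256613°

0.2566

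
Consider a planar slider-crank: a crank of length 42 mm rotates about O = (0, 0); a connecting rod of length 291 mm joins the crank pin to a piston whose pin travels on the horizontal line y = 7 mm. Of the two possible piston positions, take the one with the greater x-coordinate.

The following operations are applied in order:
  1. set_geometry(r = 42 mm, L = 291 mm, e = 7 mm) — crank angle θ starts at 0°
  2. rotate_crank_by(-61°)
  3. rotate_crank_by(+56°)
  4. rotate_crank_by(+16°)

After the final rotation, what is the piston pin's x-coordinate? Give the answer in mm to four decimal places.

set_geometry: r = 42 mm, L = 291 mm, e = 7 mm; θ ← 0°
rotate_crank_by(-61°): θ ← 0° -61° = -61°
rotate_crank_by(+56°): θ ← -61° +56° = -5°
rotate_crank_by(+16°): θ ← -5° +16° = 11°
crank pin P = (r cos θ, r sin θ) = (41.228342, 8.013978)
h = r sin θ − e = 8.013978 − 7 = 1.013978
x = r cos θ + √(L² − h²) = 41.228342 + √(84681.0 − 1.0282) = 41.228342 + 290.998233 = 332.226575

332.2266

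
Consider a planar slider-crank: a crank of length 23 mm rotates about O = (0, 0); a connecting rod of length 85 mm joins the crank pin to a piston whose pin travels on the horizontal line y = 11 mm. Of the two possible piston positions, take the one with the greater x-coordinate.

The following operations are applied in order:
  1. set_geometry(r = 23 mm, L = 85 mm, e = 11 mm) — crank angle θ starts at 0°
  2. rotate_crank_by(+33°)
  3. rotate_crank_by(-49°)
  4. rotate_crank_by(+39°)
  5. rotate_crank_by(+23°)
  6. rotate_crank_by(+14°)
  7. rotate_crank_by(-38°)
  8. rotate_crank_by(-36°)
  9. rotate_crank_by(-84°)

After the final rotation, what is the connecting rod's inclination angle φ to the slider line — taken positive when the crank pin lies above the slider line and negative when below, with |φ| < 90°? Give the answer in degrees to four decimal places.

-23.4137

set_geometry: r = 23 mm, L = 85 mm, e = 11 mm; θ ← 0°
rotate_crank_by(+33°): θ ← 0° +33° = 33°
rotate_crank_by(-49°): θ ← 33° -49° = -16°
rotate_crank_by(+39°): θ ← -16° +39° = 23°
rotate_crank_by(+23°): θ ← 23° +23° = 46°
rotate_crank_by(+14°): θ ← 46° +14° = 60°
rotate_crank_by(-38°): θ ← 60° -38° = 22°
rotate_crank_by(-36°): θ ← 22° -36° = -14°
rotate_crank_by(-84°): θ ← -14° -84° = -98°
crank pin P = (r cos θ, r sin θ) = (-3.200981, -22.776166)
h = r sin θ − e = -22.776166 − 11 = -33.776166
sin φ = h / L = -33.776166 / 85 = -0.39736665
φ = arcsin(-0.39736665) = -23.413658°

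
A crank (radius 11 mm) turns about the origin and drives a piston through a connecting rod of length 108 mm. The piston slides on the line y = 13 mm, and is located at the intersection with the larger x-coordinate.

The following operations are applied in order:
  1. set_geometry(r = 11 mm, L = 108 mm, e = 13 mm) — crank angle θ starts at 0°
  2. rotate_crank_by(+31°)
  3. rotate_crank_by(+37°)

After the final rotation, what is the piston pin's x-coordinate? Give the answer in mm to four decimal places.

112.0843

set_geometry: r = 11 mm, L = 108 mm, e = 13 mm; θ ← 0°
rotate_crank_by(+31°): θ ← 0° +31° = 31°
rotate_crank_by(+37°): θ ← 31° +37° = 68°
crank pin P = (r cos θ, r sin θ) = (4.120673, 10.199022)
h = r sin θ − e = 10.199022 − 13 = -2.800978
x = r cos θ + √(L² − h²) = 4.120673 + √(11664.0 − 7.8455) = 4.120673 + 107.963672 = 112.084345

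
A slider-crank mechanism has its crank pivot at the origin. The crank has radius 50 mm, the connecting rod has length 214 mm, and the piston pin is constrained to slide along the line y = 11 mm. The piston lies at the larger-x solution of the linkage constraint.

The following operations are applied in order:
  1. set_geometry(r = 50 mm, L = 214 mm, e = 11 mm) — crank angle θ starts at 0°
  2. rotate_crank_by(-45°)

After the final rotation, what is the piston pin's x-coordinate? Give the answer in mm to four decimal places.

244.2744

set_geometry: r = 50 mm, L = 214 mm, e = 11 mm; θ ← 0°
rotate_crank_by(-45°): θ ← 0° -45° = -45°
crank pin P = (r cos θ, r sin θ) = (35.355339, -35.355339)
h = r sin θ − e = -35.355339 − 11 = -46.355339
x = r cos θ + √(L² − h²) = 35.355339 + √(45796.0 − 2148.8175) = 35.355339 + 208.919081 = 244.274420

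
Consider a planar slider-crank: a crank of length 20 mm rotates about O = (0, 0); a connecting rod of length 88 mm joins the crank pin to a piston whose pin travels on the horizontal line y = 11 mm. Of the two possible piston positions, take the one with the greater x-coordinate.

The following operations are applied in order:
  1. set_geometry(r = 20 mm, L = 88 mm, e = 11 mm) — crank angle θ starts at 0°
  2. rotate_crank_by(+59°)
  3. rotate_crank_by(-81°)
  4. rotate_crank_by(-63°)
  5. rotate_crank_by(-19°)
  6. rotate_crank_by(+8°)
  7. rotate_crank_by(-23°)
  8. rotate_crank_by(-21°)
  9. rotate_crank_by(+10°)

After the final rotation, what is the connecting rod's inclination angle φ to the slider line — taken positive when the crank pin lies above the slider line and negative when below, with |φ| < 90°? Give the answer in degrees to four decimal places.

set_geometry: r = 20 mm, L = 88 mm, e = 11 mm; θ ← 0°
rotate_crank_by(+59°): θ ← 0° +59° = 59°
rotate_crank_by(-81°): θ ← 59° -81° = -22°
rotate_crank_by(-63°): θ ← -22° -63° = -85°
rotate_crank_by(-19°): θ ← -85° -19° = -104°
rotate_crank_by(+8°): θ ← -104° +8° = -96°
rotate_crank_by(-23°): θ ← -96° -23° = -119°
rotate_crank_by(-21°): θ ← -119° -21° = -140°
rotate_crank_by(+10°): θ ← -140° +10° = -130°
crank pin P = (r cos θ, r sin θ) = (-12.855752, -15.320889)
h = r sin θ − e = -15.320889 − 11 = -26.320889
sin φ = h / L = -26.320889 / 88 = -0.29910101
φ = arcsin(-0.29910101) = -17.403616°

-17.4036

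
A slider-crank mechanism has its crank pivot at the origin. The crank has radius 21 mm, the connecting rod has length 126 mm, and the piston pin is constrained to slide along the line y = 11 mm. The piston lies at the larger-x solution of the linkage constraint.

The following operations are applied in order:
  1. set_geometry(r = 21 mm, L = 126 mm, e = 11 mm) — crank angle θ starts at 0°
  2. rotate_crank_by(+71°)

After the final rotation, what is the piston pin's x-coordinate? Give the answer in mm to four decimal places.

set_geometry: r = 21 mm, L = 126 mm, e = 11 mm; θ ← 0°
rotate_crank_by(+71°): θ ← 0° +71° = 71°
crank pin P = (r cos θ, r sin θ) = (6.836931, 19.855890)
h = r sin θ − e = 19.855890 − 11 = 8.855890
x = r cos θ + √(L² − h²) = 6.836931 + √(15876.0 − 78.4268) = 6.836931 + 125.688397 = 132.525329

132.5253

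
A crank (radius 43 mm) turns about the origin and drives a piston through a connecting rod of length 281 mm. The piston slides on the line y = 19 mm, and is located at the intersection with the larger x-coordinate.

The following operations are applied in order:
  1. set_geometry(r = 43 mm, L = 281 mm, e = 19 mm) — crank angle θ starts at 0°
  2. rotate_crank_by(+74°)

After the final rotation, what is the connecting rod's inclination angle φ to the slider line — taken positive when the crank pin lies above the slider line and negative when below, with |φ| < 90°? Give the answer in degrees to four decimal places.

4.5588

set_geometry: r = 43 mm, L = 281 mm, e = 19 mm; θ ← 0°
rotate_crank_by(+74°): θ ← 0° +74° = 74°
crank pin P = (r cos θ, r sin θ) = (11.852406, 41.334253)
h = r sin θ − e = 41.334253 − 19 = 22.334253
sin φ = h / L = 22.334253 / 281 = 0.07948133
φ = arcsin(0.07948133) = 4.558753°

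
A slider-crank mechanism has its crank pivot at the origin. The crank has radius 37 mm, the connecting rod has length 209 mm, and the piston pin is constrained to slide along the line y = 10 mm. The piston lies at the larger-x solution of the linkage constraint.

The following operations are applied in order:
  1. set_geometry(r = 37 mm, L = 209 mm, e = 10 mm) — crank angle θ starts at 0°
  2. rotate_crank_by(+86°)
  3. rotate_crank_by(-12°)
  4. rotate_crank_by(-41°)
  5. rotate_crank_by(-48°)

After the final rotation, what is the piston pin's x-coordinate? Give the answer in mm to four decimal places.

243.8204

set_geometry: r = 37 mm, L = 209 mm, e = 10 mm; θ ← 0°
rotate_crank_by(+86°): θ ← 0° +86° = 86°
rotate_crank_by(-12°): θ ← 86° -12° = 74°
rotate_crank_by(-41°): θ ← 74° -41° = 33°
rotate_crank_by(-48°): θ ← 33° -48° = -15°
crank pin P = (r cos θ, r sin θ) = (35.739256, -9.576305)
h = r sin θ − e = -9.576305 − 10 = -19.576305
x = r cos θ + √(L² − h²) = 35.739256 + √(43681.0 − 383.2317) = 35.739256 + 208.081158 = 243.820414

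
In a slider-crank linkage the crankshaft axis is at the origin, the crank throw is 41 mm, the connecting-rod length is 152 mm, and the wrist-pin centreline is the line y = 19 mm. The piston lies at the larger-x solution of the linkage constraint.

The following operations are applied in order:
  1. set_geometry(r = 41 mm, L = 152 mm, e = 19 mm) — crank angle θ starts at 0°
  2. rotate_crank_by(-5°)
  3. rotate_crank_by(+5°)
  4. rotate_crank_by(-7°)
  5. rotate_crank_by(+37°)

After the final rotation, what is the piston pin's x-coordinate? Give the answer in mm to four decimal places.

set_geometry: r = 41 mm, L = 152 mm, e = 19 mm; θ ← 0°
rotate_crank_by(-5°): θ ← 0° -5° = -5°
rotate_crank_by(+5°): θ ← -5° +5° = 0°
rotate_crank_by(-7°): θ ← 0° -7° = -7°
rotate_crank_by(+37°): θ ← -7° +37° = 30°
crank pin P = (r cos θ, r sin θ) = (35.507042, 20.500000)
h = r sin θ − e = 20.500000 − 19 = 1.500000
x = r cos θ + √(L² − h²) = 35.507042 + √(23104.0 − 2.2500) = 35.507042 + 151.992599 = 187.499640

187.4996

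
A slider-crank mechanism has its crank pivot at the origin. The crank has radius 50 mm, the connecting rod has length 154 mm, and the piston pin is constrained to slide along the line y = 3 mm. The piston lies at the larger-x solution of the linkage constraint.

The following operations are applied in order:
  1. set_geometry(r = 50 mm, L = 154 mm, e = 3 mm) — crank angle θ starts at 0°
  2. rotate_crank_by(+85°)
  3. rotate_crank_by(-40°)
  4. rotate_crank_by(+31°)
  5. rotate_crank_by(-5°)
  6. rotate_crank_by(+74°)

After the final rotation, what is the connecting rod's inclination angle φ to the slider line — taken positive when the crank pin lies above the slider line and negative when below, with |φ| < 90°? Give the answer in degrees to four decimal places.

set_geometry: r = 50 mm, L = 154 mm, e = 3 mm; θ ← 0°
rotate_crank_by(+85°): θ ← 0° +85° = 85°
rotate_crank_by(-40°): θ ← 85° -40° = 45°
rotate_crank_by(+31°): θ ← 45° +31° = 76°
rotate_crank_by(-5°): θ ← 76° -5° = 71°
rotate_crank_by(+74°): θ ← 71° +74° = 145°
crank pin P = (r cos θ, r sin θ) = (-40.957602, 28.678822)
h = r sin θ − e = 28.678822 − 3 = 25.678822
sin φ = h / L = 25.678822 / 154 = 0.16674560
φ = arcsin(0.16674560) = 9.598655°

9.5987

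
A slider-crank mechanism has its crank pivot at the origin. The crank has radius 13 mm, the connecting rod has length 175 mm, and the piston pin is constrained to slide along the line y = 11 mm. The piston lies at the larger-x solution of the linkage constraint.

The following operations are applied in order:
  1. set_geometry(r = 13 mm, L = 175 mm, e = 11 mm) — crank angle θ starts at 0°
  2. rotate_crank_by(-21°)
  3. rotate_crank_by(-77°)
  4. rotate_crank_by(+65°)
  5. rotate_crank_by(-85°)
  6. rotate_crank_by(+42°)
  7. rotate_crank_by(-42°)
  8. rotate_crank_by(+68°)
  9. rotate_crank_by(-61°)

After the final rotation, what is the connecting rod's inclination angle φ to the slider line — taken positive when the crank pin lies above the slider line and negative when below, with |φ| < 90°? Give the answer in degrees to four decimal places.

set_geometry: r = 13 mm, L = 175 mm, e = 11 mm; θ ← 0°
rotate_crank_by(-21°): θ ← 0° -21° = -21°
rotate_crank_by(-77°): θ ← -21° -77° = -98°
rotate_crank_by(+65°): θ ← -98° +65° = -33°
rotate_crank_by(-85°): θ ← -33° -85° = -118°
rotate_crank_by(+42°): θ ← -118° +42° = -76°
rotate_crank_by(-42°): θ ← -76° -42° = -118°
rotate_crank_by(+68°): θ ← -118° +68° = -50°
rotate_crank_by(-61°): θ ← -50° -61° = -111°
crank pin P = (r cos θ, r sin θ) = (-4.658783, -12.136546)
h = r sin θ − e = -12.136546 − 11 = -23.136546
sin φ = h / L = -23.136546 / 175 = -0.13220883
φ = arcsin(-0.13220883) = -7.597251°

-7.5973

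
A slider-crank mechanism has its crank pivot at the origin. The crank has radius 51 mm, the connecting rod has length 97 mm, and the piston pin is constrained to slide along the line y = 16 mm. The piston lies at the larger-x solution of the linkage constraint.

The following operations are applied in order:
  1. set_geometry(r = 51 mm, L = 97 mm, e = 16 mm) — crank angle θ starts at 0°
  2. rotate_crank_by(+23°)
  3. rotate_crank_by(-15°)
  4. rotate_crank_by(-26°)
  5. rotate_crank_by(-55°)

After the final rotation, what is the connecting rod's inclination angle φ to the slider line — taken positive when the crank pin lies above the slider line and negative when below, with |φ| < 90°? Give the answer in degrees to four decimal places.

-41.8935

set_geometry: r = 51 mm, L = 97 mm, e = 16 mm; θ ← 0°
rotate_crank_by(+23°): θ ← 0° +23° = 23°
rotate_crank_by(-15°): θ ← 23° -15° = 8°
rotate_crank_by(-26°): θ ← 8° -26° = -18°
rotate_crank_by(-55°): θ ← -18° -55° = -73°
crank pin P = (r cos θ, r sin θ) = (14.910957, -48.771543)
h = r sin θ − e = -48.771543 − 16 = -64.771543
sin φ = h / L = -64.771543 / 97 = -0.66774786
φ = arcsin(-0.66774786) = -41.893481°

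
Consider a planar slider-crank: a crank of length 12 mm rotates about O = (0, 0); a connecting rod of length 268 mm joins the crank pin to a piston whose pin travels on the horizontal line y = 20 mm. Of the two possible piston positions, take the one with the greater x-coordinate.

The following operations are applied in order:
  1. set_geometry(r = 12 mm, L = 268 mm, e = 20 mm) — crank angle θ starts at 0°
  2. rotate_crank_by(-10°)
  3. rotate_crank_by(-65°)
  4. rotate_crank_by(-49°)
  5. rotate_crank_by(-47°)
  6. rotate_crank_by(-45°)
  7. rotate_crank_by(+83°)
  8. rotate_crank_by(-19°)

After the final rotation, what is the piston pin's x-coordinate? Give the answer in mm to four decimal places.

set_geometry: r = 12 mm, L = 268 mm, e = 20 mm; θ ← 0°
rotate_crank_by(-10°): θ ← 0° -10° = -10°
rotate_crank_by(-65°): θ ← -10° -65° = -75°
rotate_crank_by(-49°): θ ← -75° -49° = -124°
rotate_crank_by(-47°): θ ← -124° -47° = -171°
rotate_crank_by(-45°): θ ← -171° -45° = -216°
rotate_crank_by(+83°): θ ← -216° +83° = -133°
rotate_crank_by(-19°): θ ← -133° -19° = -152°
crank pin P = (r cos θ, r sin θ) = (-10.595371, -5.633659)
h = r sin θ − e = -5.633659 − 20 = -25.633659
x = r cos θ + √(L² − h²) = -10.595371 + √(71824.0 − 657.0845) = -10.595371 + 266.771279 = 256.175908

256.1759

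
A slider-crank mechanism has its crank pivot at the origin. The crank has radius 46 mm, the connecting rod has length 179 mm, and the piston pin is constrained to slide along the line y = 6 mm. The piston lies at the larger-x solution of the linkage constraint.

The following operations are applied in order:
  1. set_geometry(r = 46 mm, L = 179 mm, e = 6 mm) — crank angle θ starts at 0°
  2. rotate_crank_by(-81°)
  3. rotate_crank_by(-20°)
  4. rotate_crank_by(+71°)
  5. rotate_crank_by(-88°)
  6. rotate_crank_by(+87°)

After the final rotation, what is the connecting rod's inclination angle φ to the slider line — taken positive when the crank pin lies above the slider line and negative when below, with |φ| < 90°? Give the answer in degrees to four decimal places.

-9.5481

set_geometry: r = 46 mm, L = 179 mm, e = 6 mm; θ ← 0°
rotate_crank_by(-81°): θ ← 0° -81° = -81°
rotate_crank_by(-20°): θ ← -81° -20° = -101°
rotate_crank_by(+71°): θ ← -101° +71° = -30°
rotate_crank_by(-88°): θ ← -30° -88° = -118°
rotate_crank_by(+87°): θ ← -118° +87° = -31°
crank pin P = (r cos θ, r sin θ) = (39.429696, -23.691751)
h = r sin θ − e = -23.691751 − 6 = -29.691751
sin φ = h / L = -29.691751 / 179 = -0.16587571
φ = arcsin(-0.16587571) = -9.548110°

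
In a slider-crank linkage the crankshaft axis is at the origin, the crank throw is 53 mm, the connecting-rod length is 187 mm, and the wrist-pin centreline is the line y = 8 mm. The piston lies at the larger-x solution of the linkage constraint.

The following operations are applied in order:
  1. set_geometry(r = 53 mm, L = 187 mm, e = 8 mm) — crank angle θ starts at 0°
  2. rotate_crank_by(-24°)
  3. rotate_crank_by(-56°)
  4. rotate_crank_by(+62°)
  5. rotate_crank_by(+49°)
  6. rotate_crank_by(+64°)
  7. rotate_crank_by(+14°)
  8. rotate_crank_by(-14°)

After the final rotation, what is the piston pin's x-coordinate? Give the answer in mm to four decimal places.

176.9354

set_geometry: r = 53 mm, L = 187 mm, e = 8 mm; θ ← 0°
rotate_crank_by(-24°): θ ← 0° -24° = -24°
rotate_crank_by(-56°): θ ← -24° -56° = -80°
rotate_crank_by(+62°): θ ← -80° +62° = -18°
rotate_crank_by(+49°): θ ← -18° +49° = 31°
rotate_crank_by(+64°): θ ← 31° +64° = 95°
rotate_crank_by(+14°): θ ← 95° +14° = 109°
rotate_crank_by(-14°): θ ← 109° -14° = 95°
crank pin P = (r cos θ, r sin θ) = (-4.619254, 52.798319)
h = r sin θ − e = 52.798319 − 8 = 44.798319
x = r cos θ + √(L² − h²) = -4.619254 + √(34969.0 − 2006.8894) = -4.619254 + 181.554704 = 176.935450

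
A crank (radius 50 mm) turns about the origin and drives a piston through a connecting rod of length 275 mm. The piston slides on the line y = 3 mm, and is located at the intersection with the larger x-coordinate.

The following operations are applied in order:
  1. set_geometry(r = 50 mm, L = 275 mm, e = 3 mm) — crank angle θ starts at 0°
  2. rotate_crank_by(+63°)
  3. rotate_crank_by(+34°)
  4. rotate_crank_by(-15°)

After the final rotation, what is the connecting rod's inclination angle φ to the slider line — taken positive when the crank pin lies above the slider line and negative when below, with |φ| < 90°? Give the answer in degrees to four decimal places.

set_geometry: r = 50 mm, L = 275 mm, e = 3 mm; θ ← 0°
rotate_crank_by(+63°): θ ← 0° +63° = 63°
rotate_crank_by(+34°): θ ← 63° +34° = 97°
rotate_crank_by(-15°): θ ← 97° -15° = 82°
crank pin P = (r cos θ, r sin θ) = (6.958655, 49.513403)
h = r sin θ − e = 49.513403 − 3 = 46.513403
sin φ = h / L = 46.513403 / 275 = 0.16913965
φ = arcsin(0.16913965) = 9.737800°

9.7378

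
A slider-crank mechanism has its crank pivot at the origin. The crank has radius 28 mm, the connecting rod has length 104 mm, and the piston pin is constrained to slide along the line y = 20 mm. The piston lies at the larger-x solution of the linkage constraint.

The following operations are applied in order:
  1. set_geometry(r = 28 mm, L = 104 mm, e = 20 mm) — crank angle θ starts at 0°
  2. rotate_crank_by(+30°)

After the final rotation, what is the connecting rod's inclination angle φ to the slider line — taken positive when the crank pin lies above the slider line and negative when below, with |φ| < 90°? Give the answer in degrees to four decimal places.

set_geometry: r = 28 mm, L = 104 mm, e = 20 mm; θ ← 0°
rotate_crank_by(+30°): θ ← 0° +30° = 30°
crank pin P = (r cos θ, r sin θ) = (24.248711, 14.000000)
h = r sin θ − e = 14.000000 − 20 = -6.000000
sin φ = h / L = -6.000000 / 104 = -0.05769231
φ = arcsin(-0.05769231) = -3.307362°

-3.3074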